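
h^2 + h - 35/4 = (h - 5/2)*(h + 7/2)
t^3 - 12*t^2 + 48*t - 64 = (t - 4)^3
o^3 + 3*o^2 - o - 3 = (o - 1)*(o + 1)*(o + 3)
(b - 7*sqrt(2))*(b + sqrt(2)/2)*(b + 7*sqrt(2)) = b^3 + sqrt(2)*b^2/2 - 98*b - 49*sqrt(2)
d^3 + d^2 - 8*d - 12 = (d - 3)*(d + 2)^2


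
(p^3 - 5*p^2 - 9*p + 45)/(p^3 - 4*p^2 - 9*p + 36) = (p - 5)/(p - 4)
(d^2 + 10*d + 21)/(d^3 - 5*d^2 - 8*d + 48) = (d + 7)/(d^2 - 8*d + 16)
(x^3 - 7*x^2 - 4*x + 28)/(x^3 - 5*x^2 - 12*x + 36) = (x^2 - 5*x - 14)/(x^2 - 3*x - 18)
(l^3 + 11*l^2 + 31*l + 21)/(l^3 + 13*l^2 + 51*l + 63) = (l + 1)/(l + 3)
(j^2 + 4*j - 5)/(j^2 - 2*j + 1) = (j + 5)/(j - 1)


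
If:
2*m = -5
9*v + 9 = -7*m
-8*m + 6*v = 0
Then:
No Solution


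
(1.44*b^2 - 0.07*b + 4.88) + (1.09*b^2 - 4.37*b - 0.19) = 2.53*b^2 - 4.44*b + 4.69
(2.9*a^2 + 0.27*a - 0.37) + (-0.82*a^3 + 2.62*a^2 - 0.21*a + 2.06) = -0.82*a^3 + 5.52*a^2 + 0.06*a + 1.69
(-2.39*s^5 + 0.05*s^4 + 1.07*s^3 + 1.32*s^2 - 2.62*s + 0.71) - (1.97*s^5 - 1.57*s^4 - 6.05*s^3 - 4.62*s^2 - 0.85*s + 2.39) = -4.36*s^5 + 1.62*s^4 + 7.12*s^3 + 5.94*s^2 - 1.77*s - 1.68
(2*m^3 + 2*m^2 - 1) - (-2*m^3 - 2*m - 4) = 4*m^3 + 2*m^2 + 2*m + 3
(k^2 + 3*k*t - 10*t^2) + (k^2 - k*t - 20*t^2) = 2*k^2 + 2*k*t - 30*t^2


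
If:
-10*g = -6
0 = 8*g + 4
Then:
No Solution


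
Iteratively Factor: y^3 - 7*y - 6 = (y + 2)*(y^2 - 2*y - 3) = (y - 3)*(y + 2)*(y + 1)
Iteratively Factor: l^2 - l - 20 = (l - 5)*(l + 4)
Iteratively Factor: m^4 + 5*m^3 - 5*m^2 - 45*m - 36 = (m + 3)*(m^3 + 2*m^2 - 11*m - 12) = (m + 1)*(m + 3)*(m^2 + m - 12) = (m - 3)*(m + 1)*(m + 3)*(m + 4)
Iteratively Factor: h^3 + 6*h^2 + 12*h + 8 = (h + 2)*(h^2 + 4*h + 4) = (h + 2)^2*(h + 2)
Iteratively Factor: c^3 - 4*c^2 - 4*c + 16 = (c + 2)*(c^2 - 6*c + 8) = (c - 2)*(c + 2)*(c - 4)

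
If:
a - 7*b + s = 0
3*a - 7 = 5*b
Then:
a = 5*s/16 + 49/16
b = 3*s/16 + 7/16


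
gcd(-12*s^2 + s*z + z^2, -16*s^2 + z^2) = 4*s + z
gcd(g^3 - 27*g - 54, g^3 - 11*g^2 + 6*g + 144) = g^2 - 3*g - 18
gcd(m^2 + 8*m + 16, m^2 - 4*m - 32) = m + 4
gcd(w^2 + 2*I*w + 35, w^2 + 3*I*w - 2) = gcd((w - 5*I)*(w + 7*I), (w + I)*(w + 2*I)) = 1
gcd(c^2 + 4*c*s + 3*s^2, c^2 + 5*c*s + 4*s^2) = c + s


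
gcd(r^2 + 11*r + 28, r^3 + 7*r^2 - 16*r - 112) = r^2 + 11*r + 28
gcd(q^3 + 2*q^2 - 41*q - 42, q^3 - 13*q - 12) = q + 1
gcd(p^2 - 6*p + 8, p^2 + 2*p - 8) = p - 2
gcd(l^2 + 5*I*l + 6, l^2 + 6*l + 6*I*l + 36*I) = l + 6*I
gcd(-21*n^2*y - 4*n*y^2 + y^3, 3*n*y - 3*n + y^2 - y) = 3*n + y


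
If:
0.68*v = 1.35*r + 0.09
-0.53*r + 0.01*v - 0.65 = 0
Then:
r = -1.27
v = -2.39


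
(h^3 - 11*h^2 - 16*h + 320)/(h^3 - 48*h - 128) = (h^2 - 3*h - 40)/(h^2 + 8*h + 16)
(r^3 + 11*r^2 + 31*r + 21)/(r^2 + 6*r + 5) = (r^2 + 10*r + 21)/(r + 5)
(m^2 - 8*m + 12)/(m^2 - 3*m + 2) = (m - 6)/(m - 1)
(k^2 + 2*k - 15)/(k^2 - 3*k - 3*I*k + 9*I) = (k + 5)/(k - 3*I)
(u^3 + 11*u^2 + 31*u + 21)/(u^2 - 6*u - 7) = (u^2 + 10*u + 21)/(u - 7)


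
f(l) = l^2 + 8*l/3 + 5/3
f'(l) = 2*l + 8/3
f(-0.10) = 1.41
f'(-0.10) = 2.47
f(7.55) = 78.80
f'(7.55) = 17.77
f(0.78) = 4.36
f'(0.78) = 4.23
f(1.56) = 8.26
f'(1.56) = 5.79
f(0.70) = 4.02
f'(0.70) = 4.07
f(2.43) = 14.05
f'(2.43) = 7.53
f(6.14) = 55.74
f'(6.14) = 14.95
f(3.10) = 19.54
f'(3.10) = 8.87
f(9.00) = 106.67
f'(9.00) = 20.67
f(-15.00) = 186.67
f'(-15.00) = -27.33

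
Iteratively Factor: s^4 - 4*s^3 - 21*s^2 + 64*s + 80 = (s + 4)*(s^3 - 8*s^2 + 11*s + 20) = (s - 4)*(s + 4)*(s^2 - 4*s - 5) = (s - 5)*(s - 4)*(s + 4)*(s + 1)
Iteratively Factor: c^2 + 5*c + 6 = (c + 3)*(c + 2)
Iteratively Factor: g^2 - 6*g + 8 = (g - 2)*(g - 4)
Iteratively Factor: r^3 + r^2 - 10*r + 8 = (r - 2)*(r^2 + 3*r - 4) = (r - 2)*(r + 4)*(r - 1)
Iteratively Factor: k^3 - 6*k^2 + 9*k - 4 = (k - 1)*(k^2 - 5*k + 4) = (k - 1)^2*(k - 4)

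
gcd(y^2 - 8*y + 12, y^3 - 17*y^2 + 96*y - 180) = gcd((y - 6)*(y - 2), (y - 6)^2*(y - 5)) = y - 6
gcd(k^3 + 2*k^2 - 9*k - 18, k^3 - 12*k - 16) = k + 2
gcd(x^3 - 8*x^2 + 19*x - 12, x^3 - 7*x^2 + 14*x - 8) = x^2 - 5*x + 4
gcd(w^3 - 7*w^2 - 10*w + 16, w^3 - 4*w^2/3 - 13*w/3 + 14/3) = w^2 + w - 2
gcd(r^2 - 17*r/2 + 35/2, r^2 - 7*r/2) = r - 7/2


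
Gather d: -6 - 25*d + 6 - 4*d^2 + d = -4*d^2 - 24*d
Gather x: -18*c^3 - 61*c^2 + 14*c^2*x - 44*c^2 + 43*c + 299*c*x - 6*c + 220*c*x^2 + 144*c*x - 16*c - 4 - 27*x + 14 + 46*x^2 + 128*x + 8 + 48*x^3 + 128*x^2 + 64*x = -18*c^3 - 105*c^2 + 21*c + 48*x^3 + x^2*(220*c + 174) + x*(14*c^2 + 443*c + 165) + 18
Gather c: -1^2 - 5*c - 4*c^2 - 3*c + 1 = -4*c^2 - 8*c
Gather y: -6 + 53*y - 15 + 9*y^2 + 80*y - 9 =9*y^2 + 133*y - 30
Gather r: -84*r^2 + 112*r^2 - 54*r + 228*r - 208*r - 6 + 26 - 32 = 28*r^2 - 34*r - 12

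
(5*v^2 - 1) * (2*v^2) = 10*v^4 - 2*v^2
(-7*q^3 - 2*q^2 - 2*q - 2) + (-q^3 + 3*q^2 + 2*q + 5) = -8*q^3 + q^2 + 3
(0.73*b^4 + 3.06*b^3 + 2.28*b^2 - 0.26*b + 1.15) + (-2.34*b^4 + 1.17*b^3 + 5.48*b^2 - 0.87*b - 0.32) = -1.61*b^4 + 4.23*b^3 + 7.76*b^2 - 1.13*b + 0.83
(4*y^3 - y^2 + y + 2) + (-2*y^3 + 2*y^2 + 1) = 2*y^3 + y^2 + y + 3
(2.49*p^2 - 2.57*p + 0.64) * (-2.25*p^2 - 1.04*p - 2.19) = -5.6025*p^4 + 3.1929*p^3 - 4.2203*p^2 + 4.9627*p - 1.4016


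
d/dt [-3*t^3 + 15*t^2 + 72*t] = -9*t^2 + 30*t + 72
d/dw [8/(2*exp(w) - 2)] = -1/sinh(w/2)^2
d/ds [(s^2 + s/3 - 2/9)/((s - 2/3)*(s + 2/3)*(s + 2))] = (-9*s^2 + 6*s - 8)/(9*s^4 + 24*s^3 - 8*s^2 - 32*s + 16)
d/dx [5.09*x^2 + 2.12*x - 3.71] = 10.18*x + 2.12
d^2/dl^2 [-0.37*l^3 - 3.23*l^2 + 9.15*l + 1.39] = -2.22*l - 6.46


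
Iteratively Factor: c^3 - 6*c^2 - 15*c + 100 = (c + 4)*(c^2 - 10*c + 25) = (c - 5)*(c + 4)*(c - 5)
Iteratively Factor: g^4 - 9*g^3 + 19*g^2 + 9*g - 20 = (g - 4)*(g^3 - 5*g^2 - g + 5) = (g - 4)*(g - 1)*(g^2 - 4*g - 5) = (g - 4)*(g - 1)*(g + 1)*(g - 5)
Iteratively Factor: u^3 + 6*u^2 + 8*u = (u + 4)*(u^2 + 2*u) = u*(u + 4)*(u + 2)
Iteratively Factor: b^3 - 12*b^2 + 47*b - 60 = (b - 3)*(b^2 - 9*b + 20) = (b - 5)*(b - 3)*(b - 4)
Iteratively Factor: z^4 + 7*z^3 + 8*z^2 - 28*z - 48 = (z + 4)*(z^3 + 3*z^2 - 4*z - 12) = (z + 3)*(z + 4)*(z^2 - 4) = (z + 2)*(z + 3)*(z + 4)*(z - 2)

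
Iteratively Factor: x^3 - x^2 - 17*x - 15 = (x + 1)*(x^2 - 2*x - 15) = (x - 5)*(x + 1)*(x + 3)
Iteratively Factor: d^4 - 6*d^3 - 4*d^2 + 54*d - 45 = (d - 5)*(d^3 - d^2 - 9*d + 9) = (d - 5)*(d + 3)*(d^2 - 4*d + 3) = (d - 5)*(d - 3)*(d + 3)*(d - 1)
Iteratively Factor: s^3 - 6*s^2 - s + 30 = (s + 2)*(s^2 - 8*s + 15) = (s - 3)*(s + 2)*(s - 5)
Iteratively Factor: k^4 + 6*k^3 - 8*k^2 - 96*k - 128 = (k + 4)*(k^3 + 2*k^2 - 16*k - 32) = (k - 4)*(k + 4)*(k^2 + 6*k + 8) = (k - 4)*(k + 4)^2*(k + 2)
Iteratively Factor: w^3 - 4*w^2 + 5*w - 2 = (w - 1)*(w^2 - 3*w + 2) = (w - 1)^2*(w - 2)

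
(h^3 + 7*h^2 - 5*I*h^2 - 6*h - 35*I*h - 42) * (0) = 0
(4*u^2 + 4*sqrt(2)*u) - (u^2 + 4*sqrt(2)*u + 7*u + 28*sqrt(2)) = 3*u^2 - 7*u - 28*sqrt(2)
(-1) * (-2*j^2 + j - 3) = 2*j^2 - j + 3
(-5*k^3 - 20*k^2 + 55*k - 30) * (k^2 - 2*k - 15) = -5*k^5 - 10*k^4 + 170*k^3 + 160*k^2 - 765*k + 450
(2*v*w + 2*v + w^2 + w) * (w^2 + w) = 2*v*w^3 + 4*v*w^2 + 2*v*w + w^4 + 2*w^3 + w^2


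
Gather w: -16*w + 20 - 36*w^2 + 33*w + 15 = -36*w^2 + 17*w + 35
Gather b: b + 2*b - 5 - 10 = 3*b - 15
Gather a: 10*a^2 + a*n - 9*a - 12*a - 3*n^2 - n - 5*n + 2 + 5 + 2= 10*a^2 + a*(n - 21) - 3*n^2 - 6*n + 9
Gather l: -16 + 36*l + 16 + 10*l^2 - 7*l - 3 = 10*l^2 + 29*l - 3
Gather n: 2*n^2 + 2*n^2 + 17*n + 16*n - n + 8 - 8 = 4*n^2 + 32*n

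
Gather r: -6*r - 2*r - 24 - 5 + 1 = -8*r - 28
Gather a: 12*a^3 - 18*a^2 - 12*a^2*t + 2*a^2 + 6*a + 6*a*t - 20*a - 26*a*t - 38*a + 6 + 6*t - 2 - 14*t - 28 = 12*a^3 + a^2*(-12*t - 16) + a*(-20*t - 52) - 8*t - 24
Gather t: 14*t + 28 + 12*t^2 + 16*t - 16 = 12*t^2 + 30*t + 12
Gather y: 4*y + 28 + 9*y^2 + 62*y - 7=9*y^2 + 66*y + 21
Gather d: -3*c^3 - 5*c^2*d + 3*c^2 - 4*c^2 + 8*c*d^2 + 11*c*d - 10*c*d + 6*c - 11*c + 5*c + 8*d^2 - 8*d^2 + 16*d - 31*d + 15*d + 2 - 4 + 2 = -3*c^3 - c^2 + 8*c*d^2 + d*(-5*c^2 + c)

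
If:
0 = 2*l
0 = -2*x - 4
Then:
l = 0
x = -2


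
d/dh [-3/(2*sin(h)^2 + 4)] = 6*sin(2*h)/(5 - cos(2*h))^2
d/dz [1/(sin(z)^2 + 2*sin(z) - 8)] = -2*(sin(z) + 1)*cos(z)/(sin(z)^2 + 2*sin(z) - 8)^2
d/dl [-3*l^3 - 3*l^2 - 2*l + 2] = -9*l^2 - 6*l - 2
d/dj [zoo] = 0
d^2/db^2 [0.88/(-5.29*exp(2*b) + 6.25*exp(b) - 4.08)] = (-0.88*(10.58*exp(b) - 6.25)*(21.16*exp(b) - 12.5)*exp(b) + (18.6208*exp(b) - 5.5)*(5.29*exp(2*b) - 6.25*exp(b) + 4.08))*exp(b)/(5.29*exp(2*b) - 6.25*exp(b) + 4.08)^3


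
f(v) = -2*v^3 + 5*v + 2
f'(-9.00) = -481.00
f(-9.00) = 1415.00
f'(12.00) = -859.00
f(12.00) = -3394.00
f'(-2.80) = -42.04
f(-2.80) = 31.90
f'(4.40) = -111.16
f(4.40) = -146.37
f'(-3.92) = -87.20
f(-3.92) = 102.87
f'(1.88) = -16.21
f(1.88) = -1.89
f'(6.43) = -243.07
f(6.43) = -497.55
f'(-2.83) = -43.05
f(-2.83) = 33.18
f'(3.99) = -90.52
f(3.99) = -105.09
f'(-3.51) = -68.92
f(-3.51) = 70.94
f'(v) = 5 - 6*v^2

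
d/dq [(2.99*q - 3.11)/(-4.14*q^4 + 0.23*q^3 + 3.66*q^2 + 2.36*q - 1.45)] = (37.1358*q^4 - 52.877*q^3 - 8.7975*q^2 + 22.7652*q + 3.0041)/(17.1396*q^8 - 1.9044*q^7 - 30.2519*q^6 - 17.8572*q^5 + 26.4872*q^4 + 16.6082*q^3 - 5.0444*q^2 - 6.844*q + 2.1025)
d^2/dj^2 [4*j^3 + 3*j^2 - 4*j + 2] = 24*j + 6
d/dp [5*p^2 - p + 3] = 10*p - 1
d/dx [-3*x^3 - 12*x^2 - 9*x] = -9*x^2 - 24*x - 9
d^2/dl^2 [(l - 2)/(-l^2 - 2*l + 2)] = 2*(3*l*(l^2 + 2*l - 2) - 4*(l - 2)*(l + 1)^2)/(l^2 + 2*l - 2)^3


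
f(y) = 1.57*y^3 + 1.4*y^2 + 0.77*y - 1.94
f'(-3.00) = 34.76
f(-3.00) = -34.04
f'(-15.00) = 1018.52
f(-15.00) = -4997.24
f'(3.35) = 63.01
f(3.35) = 75.38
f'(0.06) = 0.95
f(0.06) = -1.89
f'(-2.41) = 21.38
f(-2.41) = -17.64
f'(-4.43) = 80.80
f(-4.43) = -114.37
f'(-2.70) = 27.55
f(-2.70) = -24.72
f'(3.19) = 57.63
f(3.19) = 65.73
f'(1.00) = 8.28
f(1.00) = 1.80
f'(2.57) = 39.08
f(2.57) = 35.94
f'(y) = 4.71*y^2 + 2.8*y + 0.77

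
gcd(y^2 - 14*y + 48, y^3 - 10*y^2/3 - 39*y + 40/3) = y - 8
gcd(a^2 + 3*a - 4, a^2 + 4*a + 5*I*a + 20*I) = a + 4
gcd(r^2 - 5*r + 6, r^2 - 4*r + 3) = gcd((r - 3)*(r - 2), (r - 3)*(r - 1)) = r - 3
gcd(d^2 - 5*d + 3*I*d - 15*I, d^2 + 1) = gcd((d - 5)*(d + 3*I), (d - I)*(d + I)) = 1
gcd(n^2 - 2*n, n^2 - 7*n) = n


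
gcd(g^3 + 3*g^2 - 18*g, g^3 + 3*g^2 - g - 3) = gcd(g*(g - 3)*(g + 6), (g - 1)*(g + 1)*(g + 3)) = 1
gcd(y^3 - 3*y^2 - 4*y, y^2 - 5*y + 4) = y - 4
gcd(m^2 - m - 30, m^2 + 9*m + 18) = 1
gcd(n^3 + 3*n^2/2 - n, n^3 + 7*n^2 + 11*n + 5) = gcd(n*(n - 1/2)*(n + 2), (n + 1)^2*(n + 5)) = 1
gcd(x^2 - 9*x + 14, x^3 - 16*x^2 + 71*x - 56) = x - 7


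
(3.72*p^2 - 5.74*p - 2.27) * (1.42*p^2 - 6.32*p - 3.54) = 5.2824*p^4 - 31.6612*p^3 + 19.8846*p^2 + 34.666*p + 8.0358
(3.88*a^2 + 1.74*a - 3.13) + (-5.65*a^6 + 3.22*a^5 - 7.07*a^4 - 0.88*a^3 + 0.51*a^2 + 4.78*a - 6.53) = -5.65*a^6 + 3.22*a^5 - 7.07*a^4 - 0.88*a^3 + 4.39*a^2 + 6.52*a - 9.66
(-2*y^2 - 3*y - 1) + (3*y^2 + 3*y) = y^2 - 1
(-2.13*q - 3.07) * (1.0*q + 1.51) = -2.13*q^2 - 6.2863*q - 4.6357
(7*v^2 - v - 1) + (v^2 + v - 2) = 8*v^2 - 3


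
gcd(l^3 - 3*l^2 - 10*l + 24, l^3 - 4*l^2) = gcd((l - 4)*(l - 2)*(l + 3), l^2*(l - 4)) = l - 4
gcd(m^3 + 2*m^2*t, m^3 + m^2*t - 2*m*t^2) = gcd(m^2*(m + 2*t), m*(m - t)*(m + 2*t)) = m^2 + 2*m*t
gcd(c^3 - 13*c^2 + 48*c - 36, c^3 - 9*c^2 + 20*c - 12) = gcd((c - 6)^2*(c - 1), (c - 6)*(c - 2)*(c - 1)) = c^2 - 7*c + 6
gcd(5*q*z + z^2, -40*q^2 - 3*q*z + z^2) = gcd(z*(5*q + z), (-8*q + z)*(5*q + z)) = 5*q + z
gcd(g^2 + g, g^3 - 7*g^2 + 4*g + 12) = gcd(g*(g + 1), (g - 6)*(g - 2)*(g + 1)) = g + 1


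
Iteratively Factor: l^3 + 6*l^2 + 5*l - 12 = (l + 4)*(l^2 + 2*l - 3) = (l + 3)*(l + 4)*(l - 1)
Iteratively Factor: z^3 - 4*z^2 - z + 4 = (z + 1)*(z^2 - 5*z + 4) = (z - 1)*(z + 1)*(z - 4)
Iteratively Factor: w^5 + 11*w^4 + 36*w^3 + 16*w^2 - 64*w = (w + 4)*(w^4 + 7*w^3 + 8*w^2 - 16*w) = (w + 4)^2*(w^3 + 3*w^2 - 4*w) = (w - 1)*(w + 4)^2*(w^2 + 4*w) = (w - 1)*(w + 4)^3*(w)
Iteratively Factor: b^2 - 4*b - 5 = (b - 5)*(b + 1)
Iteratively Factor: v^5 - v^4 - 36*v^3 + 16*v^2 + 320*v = (v)*(v^4 - v^3 - 36*v^2 + 16*v + 320) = v*(v + 4)*(v^3 - 5*v^2 - 16*v + 80) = v*(v + 4)^2*(v^2 - 9*v + 20) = v*(v - 5)*(v + 4)^2*(v - 4)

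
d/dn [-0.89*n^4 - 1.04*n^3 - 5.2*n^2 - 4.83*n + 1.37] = -3.56*n^3 - 3.12*n^2 - 10.4*n - 4.83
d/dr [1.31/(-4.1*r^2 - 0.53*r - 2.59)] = (10.742*r + 0.6943)/(4.1*r^2 + 0.53*r + 2.59)^2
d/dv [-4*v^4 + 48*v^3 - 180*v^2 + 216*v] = -16*v^3 + 144*v^2 - 360*v + 216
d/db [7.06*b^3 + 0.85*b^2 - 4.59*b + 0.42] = 21.18*b^2 + 1.7*b - 4.59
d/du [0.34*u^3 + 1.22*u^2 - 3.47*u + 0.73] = 1.02*u^2 + 2.44*u - 3.47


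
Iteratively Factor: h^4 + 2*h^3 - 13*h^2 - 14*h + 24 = (h - 1)*(h^3 + 3*h^2 - 10*h - 24) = (h - 3)*(h - 1)*(h^2 + 6*h + 8) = (h - 3)*(h - 1)*(h + 2)*(h + 4)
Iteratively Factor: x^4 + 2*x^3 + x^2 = (x)*(x^3 + 2*x^2 + x) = x^2*(x^2 + 2*x + 1) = x^2*(x + 1)*(x + 1)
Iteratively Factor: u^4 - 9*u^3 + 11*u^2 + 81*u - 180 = (u - 5)*(u^3 - 4*u^2 - 9*u + 36) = (u - 5)*(u + 3)*(u^2 - 7*u + 12) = (u - 5)*(u - 4)*(u + 3)*(u - 3)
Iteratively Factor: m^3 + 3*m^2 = (m + 3)*(m^2) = m*(m + 3)*(m)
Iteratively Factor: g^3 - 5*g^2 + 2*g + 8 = (g - 2)*(g^2 - 3*g - 4) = (g - 2)*(g + 1)*(g - 4)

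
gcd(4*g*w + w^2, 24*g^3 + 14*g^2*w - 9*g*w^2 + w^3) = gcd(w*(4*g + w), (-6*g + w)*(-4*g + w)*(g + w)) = 1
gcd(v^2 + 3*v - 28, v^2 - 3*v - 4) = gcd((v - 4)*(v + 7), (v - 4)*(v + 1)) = v - 4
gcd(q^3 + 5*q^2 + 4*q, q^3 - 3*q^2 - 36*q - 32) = q^2 + 5*q + 4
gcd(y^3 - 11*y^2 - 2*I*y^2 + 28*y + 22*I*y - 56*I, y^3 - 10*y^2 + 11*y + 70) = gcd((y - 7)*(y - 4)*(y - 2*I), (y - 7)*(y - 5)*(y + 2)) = y - 7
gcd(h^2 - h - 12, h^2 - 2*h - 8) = h - 4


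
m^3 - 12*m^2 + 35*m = m*(m - 7)*(m - 5)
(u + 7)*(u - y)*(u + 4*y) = u^3 + 3*u^2*y + 7*u^2 - 4*u*y^2 + 21*u*y - 28*y^2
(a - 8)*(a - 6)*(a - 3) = a^3 - 17*a^2 + 90*a - 144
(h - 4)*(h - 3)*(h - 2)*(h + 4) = h^4 - 5*h^3 - 10*h^2 + 80*h - 96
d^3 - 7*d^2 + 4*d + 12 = (d - 6)*(d - 2)*(d + 1)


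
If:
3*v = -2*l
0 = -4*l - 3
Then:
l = -3/4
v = 1/2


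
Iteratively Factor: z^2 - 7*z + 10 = (z - 5)*(z - 2)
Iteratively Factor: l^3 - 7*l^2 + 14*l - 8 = (l - 1)*(l^2 - 6*l + 8) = (l - 4)*(l - 1)*(l - 2)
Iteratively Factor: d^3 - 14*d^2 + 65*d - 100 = (d - 4)*(d^2 - 10*d + 25) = (d - 5)*(d - 4)*(d - 5)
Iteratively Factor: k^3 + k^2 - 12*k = (k + 4)*(k^2 - 3*k) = k*(k + 4)*(k - 3)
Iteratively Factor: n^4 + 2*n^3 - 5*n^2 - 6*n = (n + 1)*(n^3 + n^2 - 6*n) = (n - 2)*(n + 1)*(n^2 + 3*n) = (n - 2)*(n + 1)*(n + 3)*(n)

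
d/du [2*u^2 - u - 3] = 4*u - 1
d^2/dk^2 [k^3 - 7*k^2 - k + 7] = 6*k - 14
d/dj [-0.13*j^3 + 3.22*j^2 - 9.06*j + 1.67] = -0.39*j^2 + 6.44*j - 9.06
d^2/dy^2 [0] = 0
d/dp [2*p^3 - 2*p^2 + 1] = 2*p*(3*p - 2)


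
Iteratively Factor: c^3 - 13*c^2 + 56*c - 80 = (c - 4)*(c^2 - 9*c + 20) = (c - 5)*(c - 4)*(c - 4)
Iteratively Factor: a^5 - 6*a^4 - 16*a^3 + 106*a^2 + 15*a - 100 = (a + 1)*(a^4 - 7*a^3 - 9*a^2 + 115*a - 100) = (a - 1)*(a + 1)*(a^3 - 6*a^2 - 15*a + 100) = (a - 1)*(a + 1)*(a + 4)*(a^2 - 10*a + 25) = (a - 5)*(a - 1)*(a + 1)*(a + 4)*(a - 5)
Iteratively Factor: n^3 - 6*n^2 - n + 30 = (n - 3)*(n^2 - 3*n - 10) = (n - 3)*(n + 2)*(n - 5)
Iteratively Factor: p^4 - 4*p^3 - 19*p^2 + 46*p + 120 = (p + 3)*(p^3 - 7*p^2 + 2*p + 40) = (p + 2)*(p + 3)*(p^2 - 9*p + 20) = (p - 5)*(p + 2)*(p + 3)*(p - 4)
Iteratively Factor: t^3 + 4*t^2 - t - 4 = (t + 4)*(t^2 - 1) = (t + 1)*(t + 4)*(t - 1)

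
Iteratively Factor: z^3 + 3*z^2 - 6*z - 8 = (z + 4)*(z^2 - z - 2) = (z + 1)*(z + 4)*(z - 2)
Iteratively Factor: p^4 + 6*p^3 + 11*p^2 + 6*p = (p + 1)*(p^3 + 5*p^2 + 6*p) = (p + 1)*(p + 3)*(p^2 + 2*p) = p*(p + 1)*(p + 3)*(p + 2)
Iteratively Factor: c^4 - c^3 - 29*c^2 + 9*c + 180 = (c - 3)*(c^3 + 2*c^2 - 23*c - 60) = (c - 3)*(c + 4)*(c^2 - 2*c - 15) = (c - 5)*(c - 3)*(c + 4)*(c + 3)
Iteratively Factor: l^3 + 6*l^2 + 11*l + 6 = (l + 1)*(l^2 + 5*l + 6) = (l + 1)*(l + 3)*(l + 2)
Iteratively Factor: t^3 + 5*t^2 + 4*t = (t)*(t^2 + 5*t + 4) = t*(t + 1)*(t + 4)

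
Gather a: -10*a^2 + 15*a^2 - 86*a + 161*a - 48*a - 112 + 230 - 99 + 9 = 5*a^2 + 27*a + 28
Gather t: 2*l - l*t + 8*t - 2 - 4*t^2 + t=2*l - 4*t^2 + t*(9 - l) - 2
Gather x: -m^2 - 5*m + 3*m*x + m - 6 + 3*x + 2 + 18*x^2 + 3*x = -m^2 - 4*m + 18*x^2 + x*(3*m + 6) - 4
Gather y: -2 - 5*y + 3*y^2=3*y^2 - 5*y - 2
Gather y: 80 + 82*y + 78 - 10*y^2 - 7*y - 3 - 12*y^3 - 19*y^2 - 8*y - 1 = -12*y^3 - 29*y^2 + 67*y + 154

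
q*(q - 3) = q^2 - 3*q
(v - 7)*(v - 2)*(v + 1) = v^3 - 8*v^2 + 5*v + 14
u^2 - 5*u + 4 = (u - 4)*(u - 1)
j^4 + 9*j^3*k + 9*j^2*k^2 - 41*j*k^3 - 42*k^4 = (j - 2*k)*(j + k)*(j + 3*k)*(j + 7*k)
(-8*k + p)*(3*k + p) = -24*k^2 - 5*k*p + p^2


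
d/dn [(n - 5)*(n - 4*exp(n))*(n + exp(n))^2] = (n + exp(n))*(2*(n - 5)*(n - 4*exp(n))*(exp(n) + 1) - (n - 5)*(n + exp(n))*(4*exp(n) - 1) + (n - 4*exp(n))*(n + exp(n)))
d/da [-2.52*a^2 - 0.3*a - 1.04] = -5.04*a - 0.3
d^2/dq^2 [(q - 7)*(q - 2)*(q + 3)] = 6*q - 12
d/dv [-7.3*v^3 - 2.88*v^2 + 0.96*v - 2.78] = -21.9*v^2 - 5.76*v + 0.96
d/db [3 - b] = -1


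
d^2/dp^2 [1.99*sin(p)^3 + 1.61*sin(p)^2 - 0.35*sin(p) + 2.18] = -1.1425*sin(p) + 4.4775*sin(3*p) + 3.22*cos(2*p)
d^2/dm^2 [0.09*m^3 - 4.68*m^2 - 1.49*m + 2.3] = 0.54*m - 9.36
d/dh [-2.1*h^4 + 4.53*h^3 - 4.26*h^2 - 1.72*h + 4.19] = -8.4*h^3 + 13.59*h^2 - 8.52*h - 1.72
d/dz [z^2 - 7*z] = 2*z - 7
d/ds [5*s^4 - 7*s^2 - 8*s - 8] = 20*s^3 - 14*s - 8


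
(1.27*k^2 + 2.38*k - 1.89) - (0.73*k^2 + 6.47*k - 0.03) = 0.54*k^2 - 4.09*k - 1.86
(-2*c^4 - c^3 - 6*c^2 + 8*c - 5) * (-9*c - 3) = 18*c^5 + 15*c^4 + 57*c^3 - 54*c^2 + 21*c + 15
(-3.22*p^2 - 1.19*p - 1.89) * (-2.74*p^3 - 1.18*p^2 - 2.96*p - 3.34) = 8.8228*p^5 + 7.0602*p^4 + 16.114*p^3 + 16.5074*p^2 + 9.569*p + 6.3126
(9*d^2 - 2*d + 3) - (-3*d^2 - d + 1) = 12*d^2 - d + 2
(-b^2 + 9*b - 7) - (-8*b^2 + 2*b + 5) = 7*b^2 + 7*b - 12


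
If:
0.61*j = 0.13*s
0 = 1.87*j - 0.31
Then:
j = 0.17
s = 0.78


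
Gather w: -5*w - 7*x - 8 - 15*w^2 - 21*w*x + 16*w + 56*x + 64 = -15*w^2 + w*(11 - 21*x) + 49*x + 56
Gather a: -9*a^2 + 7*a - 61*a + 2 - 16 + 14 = -9*a^2 - 54*a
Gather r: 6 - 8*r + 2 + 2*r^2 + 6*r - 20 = 2*r^2 - 2*r - 12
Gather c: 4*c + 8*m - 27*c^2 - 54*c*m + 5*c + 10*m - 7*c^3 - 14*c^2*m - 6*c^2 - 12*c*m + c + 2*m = -7*c^3 + c^2*(-14*m - 33) + c*(10 - 66*m) + 20*m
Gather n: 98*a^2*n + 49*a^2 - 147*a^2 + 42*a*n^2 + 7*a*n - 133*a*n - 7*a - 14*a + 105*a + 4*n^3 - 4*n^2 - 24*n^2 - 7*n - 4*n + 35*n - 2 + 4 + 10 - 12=-98*a^2 + 84*a + 4*n^3 + n^2*(42*a - 28) + n*(98*a^2 - 126*a + 24)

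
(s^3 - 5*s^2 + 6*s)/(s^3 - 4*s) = (s - 3)/(s + 2)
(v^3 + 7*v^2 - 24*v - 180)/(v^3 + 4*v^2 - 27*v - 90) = (v + 6)/(v + 3)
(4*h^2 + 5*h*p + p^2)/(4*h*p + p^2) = (h + p)/p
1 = 1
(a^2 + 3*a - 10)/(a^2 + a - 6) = (a + 5)/(a + 3)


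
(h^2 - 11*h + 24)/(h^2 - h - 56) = (h - 3)/(h + 7)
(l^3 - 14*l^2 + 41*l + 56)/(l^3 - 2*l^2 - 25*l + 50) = (l^3 - 14*l^2 + 41*l + 56)/(l^3 - 2*l^2 - 25*l + 50)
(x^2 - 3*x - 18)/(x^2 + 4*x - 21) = (x^2 - 3*x - 18)/(x^2 + 4*x - 21)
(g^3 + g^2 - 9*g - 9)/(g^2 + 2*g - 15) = (g^2 + 4*g + 3)/(g + 5)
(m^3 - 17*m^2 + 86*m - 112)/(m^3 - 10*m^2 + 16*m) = (m - 7)/m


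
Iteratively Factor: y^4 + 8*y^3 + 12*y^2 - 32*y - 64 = (y + 4)*(y^3 + 4*y^2 - 4*y - 16) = (y + 2)*(y + 4)*(y^2 + 2*y - 8) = (y - 2)*(y + 2)*(y + 4)*(y + 4)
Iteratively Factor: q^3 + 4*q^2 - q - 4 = (q + 1)*(q^2 + 3*q - 4) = (q + 1)*(q + 4)*(q - 1)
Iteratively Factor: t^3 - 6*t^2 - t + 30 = (t + 2)*(t^2 - 8*t + 15) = (t - 5)*(t + 2)*(t - 3)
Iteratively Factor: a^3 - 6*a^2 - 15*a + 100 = (a - 5)*(a^2 - a - 20) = (a - 5)*(a + 4)*(a - 5)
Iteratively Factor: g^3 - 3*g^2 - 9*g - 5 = (g - 5)*(g^2 + 2*g + 1) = (g - 5)*(g + 1)*(g + 1)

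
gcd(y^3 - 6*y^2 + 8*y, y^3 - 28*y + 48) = y^2 - 6*y + 8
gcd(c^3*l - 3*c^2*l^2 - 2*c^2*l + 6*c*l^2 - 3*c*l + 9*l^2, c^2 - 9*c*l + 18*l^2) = c - 3*l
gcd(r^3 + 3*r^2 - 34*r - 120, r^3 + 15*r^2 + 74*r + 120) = r^2 + 9*r + 20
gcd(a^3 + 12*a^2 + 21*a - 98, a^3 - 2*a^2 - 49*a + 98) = a^2 + 5*a - 14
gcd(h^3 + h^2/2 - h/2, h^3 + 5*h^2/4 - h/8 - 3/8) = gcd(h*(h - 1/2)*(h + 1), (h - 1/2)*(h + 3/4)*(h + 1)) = h^2 + h/2 - 1/2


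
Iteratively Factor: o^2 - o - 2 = (o - 2)*(o + 1)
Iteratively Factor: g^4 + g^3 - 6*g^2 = (g)*(g^3 + g^2 - 6*g) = g^2*(g^2 + g - 6) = g^2*(g + 3)*(g - 2)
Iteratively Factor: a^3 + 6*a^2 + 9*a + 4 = (a + 1)*(a^2 + 5*a + 4) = (a + 1)*(a + 4)*(a + 1)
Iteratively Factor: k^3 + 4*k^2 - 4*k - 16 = (k + 2)*(k^2 + 2*k - 8) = (k - 2)*(k + 2)*(k + 4)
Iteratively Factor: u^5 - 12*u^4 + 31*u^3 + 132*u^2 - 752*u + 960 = (u - 4)*(u^4 - 8*u^3 - u^2 + 128*u - 240) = (u - 4)^2*(u^3 - 4*u^2 - 17*u + 60) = (u - 5)*(u - 4)^2*(u^2 + u - 12) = (u - 5)*(u - 4)^2*(u - 3)*(u + 4)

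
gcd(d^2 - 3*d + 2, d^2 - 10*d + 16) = d - 2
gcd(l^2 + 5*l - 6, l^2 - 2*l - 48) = l + 6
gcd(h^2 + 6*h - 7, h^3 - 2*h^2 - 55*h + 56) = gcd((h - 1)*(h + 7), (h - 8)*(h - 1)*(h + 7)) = h^2 + 6*h - 7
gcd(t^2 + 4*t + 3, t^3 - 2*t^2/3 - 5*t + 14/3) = 1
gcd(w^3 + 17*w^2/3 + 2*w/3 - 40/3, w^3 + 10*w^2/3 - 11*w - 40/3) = w + 5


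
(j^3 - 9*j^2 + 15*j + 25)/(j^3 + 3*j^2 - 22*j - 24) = (j^2 - 10*j + 25)/(j^2 + 2*j - 24)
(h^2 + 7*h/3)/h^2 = (h + 7/3)/h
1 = 1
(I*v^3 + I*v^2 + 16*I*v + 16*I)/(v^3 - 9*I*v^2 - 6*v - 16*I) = I*(v^3 + v^2 + 16*v + 16)/(v^3 - 9*I*v^2 - 6*v - 16*I)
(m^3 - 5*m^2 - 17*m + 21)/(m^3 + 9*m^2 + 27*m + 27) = (m^2 - 8*m + 7)/(m^2 + 6*m + 9)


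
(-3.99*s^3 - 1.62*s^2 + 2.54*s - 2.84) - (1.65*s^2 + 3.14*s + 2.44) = -3.99*s^3 - 3.27*s^2 - 0.6*s - 5.28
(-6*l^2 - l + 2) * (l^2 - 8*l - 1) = -6*l^4 + 47*l^3 + 16*l^2 - 15*l - 2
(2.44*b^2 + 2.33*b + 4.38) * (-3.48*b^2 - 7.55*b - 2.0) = -8.4912*b^4 - 26.5304*b^3 - 37.7139*b^2 - 37.729*b - 8.76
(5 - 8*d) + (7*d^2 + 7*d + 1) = 7*d^2 - d + 6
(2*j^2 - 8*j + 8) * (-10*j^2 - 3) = -20*j^4 + 80*j^3 - 86*j^2 + 24*j - 24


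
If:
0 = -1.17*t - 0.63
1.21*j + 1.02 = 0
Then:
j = -0.84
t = -0.54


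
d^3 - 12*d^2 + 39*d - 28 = (d - 7)*(d - 4)*(d - 1)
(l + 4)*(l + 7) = l^2 + 11*l + 28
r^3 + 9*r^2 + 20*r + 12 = (r + 1)*(r + 2)*(r + 6)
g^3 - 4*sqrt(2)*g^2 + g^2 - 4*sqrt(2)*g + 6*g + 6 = (g + 1)*(g - 3*sqrt(2))*(g - sqrt(2))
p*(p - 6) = p^2 - 6*p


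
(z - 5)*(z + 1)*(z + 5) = z^3 + z^2 - 25*z - 25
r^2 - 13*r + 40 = (r - 8)*(r - 5)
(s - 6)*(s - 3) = s^2 - 9*s + 18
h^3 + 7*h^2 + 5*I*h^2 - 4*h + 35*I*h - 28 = (h + 7)*(h + I)*(h + 4*I)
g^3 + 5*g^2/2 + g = g*(g + 1/2)*(g + 2)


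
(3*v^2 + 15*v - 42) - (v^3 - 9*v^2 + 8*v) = -v^3 + 12*v^2 + 7*v - 42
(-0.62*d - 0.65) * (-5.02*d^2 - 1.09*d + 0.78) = 3.1124*d^3 + 3.9388*d^2 + 0.2249*d - 0.507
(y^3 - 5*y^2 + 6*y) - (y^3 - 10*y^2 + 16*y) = 5*y^2 - 10*y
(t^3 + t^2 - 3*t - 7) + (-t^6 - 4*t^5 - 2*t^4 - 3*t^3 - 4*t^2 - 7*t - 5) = -t^6 - 4*t^5 - 2*t^4 - 2*t^3 - 3*t^2 - 10*t - 12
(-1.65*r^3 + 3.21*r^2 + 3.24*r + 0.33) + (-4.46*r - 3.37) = -1.65*r^3 + 3.21*r^2 - 1.22*r - 3.04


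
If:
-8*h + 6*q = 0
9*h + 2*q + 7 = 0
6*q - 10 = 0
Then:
No Solution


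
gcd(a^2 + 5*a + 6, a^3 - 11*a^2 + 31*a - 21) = 1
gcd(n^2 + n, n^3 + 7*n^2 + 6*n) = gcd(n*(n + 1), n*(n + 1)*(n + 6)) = n^2 + n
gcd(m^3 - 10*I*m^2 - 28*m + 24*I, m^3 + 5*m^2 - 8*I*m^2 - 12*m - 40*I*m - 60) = m^2 - 8*I*m - 12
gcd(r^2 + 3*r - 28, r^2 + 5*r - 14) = r + 7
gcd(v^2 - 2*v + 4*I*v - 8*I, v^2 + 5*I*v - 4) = v + 4*I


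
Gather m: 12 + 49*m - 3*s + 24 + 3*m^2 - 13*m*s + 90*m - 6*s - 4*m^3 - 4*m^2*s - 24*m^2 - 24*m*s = -4*m^3 + m^2*(-4*s - 21) + m*(139 - 37*s) - 9*s + 36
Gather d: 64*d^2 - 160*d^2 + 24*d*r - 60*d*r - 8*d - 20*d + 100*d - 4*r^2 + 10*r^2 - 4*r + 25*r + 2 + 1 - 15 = -96*d^2 + d*(72 - 36*r) + 6*r^2 + 21*r - 12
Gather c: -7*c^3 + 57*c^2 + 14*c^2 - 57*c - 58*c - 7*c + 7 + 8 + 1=-7*c^3 + 71*c^2 - 122*c + 16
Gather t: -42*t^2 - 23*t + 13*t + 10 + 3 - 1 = -42*t^2 - 10*t + 12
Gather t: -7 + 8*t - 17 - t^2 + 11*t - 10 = -t^2 + 19*t - 34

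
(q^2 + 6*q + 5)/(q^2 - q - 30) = (q + 1)/(q - 6)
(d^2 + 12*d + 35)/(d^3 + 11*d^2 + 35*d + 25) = (d + 7)/(d^2 + 6*d + 5)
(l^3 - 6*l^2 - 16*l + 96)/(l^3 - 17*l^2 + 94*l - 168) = (l + 4)/(l - 7)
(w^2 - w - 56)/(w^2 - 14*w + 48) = (w + 7)/(w - 6)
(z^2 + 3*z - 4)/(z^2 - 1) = (z + 4)/(z + 1)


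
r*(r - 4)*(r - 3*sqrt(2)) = r^3 - 3*sqrt(2)*r^2 - 4*r^2 + 12*sqrt(2)*r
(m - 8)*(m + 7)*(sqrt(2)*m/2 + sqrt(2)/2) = sqrt(2)*m^3/2 - 57*sqrt(2)*m/2 - 28*sqrt(2)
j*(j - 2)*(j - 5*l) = j^3 - 5*j^2*l - 2*j^2 + 10*j*l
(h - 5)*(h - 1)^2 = h^3 - 7*h^2 + 11*h - 5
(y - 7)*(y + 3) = y^2 - 4*y - 21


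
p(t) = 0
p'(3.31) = 0.00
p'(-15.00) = 0.00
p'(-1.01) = 0.00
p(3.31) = 0.00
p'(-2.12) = 0.00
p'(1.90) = 0.00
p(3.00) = 0.00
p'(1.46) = 0.00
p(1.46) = 0.00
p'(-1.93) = 0.00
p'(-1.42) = 0.00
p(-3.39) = 0.00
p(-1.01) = 0.00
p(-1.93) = 0.00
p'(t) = 0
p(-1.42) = 0.00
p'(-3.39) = 0.00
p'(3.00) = 0.00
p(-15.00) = 0.00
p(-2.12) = 0.00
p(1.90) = 0.00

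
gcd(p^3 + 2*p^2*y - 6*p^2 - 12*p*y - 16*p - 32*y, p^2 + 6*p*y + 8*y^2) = p + 2*y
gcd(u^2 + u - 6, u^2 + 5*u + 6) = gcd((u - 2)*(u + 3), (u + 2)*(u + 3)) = u + 3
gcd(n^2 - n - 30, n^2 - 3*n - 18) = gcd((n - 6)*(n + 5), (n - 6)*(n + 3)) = n - 6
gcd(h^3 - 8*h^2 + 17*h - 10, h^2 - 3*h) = 1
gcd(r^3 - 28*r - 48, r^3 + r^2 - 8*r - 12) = r + 2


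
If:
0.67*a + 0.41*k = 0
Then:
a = -0.611940298507463*k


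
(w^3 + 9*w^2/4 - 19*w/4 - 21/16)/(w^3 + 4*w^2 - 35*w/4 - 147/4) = (8*w^2 - 10*w - 3)/(4*(2*w^2 + w - 21))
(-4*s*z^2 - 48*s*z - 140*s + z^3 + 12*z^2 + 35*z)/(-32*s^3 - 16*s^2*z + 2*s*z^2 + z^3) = (z^2 + 12*z + 35)/(8*s^2 + 6*s*z + z^2)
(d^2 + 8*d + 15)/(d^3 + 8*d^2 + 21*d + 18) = (d + 5)/(d^2 + 5*d + 6)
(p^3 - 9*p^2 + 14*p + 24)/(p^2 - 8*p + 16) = (p^2 - 5*p - 6)/(p - 4)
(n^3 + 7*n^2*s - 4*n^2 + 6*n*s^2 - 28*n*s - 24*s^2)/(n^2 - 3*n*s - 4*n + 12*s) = (-n^2 - 7*n*s - 6*s^2)/(-n + 3*s)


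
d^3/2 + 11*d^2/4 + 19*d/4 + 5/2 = (d/2 + 1)*(d + 1)*(d + 5/2)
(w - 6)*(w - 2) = w^2 - 8*w + 12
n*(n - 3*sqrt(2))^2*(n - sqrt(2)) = n^4 - 7*sqrt(2)*n^3 + 30*n^2 - 18*sqrt(2)*n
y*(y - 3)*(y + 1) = y^3 - 2*y^2 - 3*y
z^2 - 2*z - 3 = (z - 3)*(z + 1)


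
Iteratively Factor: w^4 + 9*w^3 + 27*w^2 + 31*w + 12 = (w + 1)*(w^3 + 8*w^2 + 19*w + 12) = (w + 1)*(w + 4)*(w^2 + 4*w + 3) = (w + 1)*(w + 3)*(w + 4)*(w + 1)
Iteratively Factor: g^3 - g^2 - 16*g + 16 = (g + 4)*(g^2 - 5*g + 4) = (g - 1)*(g + 4)*(g - 4)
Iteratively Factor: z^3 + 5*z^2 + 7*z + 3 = (z + 3)*(z^2 + 2*z + 1) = (z + 1)*(z + 3)*(z + 1)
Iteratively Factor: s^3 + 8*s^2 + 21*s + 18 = (s + 2)*(s^2 + 6*s + 9) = (s + 2)*(s + 3)*(s + 3)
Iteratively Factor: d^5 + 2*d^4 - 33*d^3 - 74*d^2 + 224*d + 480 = (d - 3)*(d^4 + 5*d^3 - 18*d^2 - 128*d - 160) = (d - 3)*(d + 4)*(d^3 + d^2 - 22*d - 40) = (d - 5)*(d - 3)*(d + 4)*(d^2 + 6*d + 8) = (d - 5)*(d - 3)*(d + 2)*(d + 4)*(d + 4)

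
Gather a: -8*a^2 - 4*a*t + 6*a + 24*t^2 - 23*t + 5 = -8*a^2 + a*(6 - 4*t) + 24*t^2 - 23*t + 5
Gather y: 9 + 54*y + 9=54*y + 18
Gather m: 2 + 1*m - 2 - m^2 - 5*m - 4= -m^2 - 4*m - 4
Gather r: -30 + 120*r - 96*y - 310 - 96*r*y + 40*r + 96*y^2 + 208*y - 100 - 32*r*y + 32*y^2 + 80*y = r*(160 - 128*y) + 128*y^2 + 192*y - 440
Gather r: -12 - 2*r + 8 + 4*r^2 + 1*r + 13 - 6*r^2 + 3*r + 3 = -2*r^2 + 2*r + 12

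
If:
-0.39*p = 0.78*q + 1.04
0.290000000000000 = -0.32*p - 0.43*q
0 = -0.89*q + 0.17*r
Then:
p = 2.70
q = -2.68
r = -14.04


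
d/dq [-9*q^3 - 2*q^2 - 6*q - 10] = -27*q^2 - 4*q - 6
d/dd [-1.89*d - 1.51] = -1.89000000000000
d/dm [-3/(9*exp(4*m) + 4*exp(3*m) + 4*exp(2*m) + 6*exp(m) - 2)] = (108*exp(3*m) + 36*exp(2*m) + 24*exp(m) + 18)*exp(m)/(9*exp(4*m) + 4*exp(3*m) + 4*exp(2*m) + 6*exp(m) - 2)^2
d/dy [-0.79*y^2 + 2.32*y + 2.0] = 2.32 - 1.58*y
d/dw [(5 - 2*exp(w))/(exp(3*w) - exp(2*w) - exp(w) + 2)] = (-(2*exp(w) - 5)*(-3*exp(2*w) + 2*exp(w) + 1) - 2*exp(3*w) + 2*exp(2*w) + 2*exp(w) - 4)*exp(w)/(exp(3*w) - exp(2*w) - exp(w) + 2)^2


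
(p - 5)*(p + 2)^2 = p^3 - p^2 - 16*p - 20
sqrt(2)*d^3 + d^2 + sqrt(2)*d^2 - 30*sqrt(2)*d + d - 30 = (d - 5)*(d + 6)*(sqrt(2)*d + 1)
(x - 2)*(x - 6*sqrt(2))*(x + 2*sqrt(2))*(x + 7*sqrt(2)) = x^4 - 2*x^3 + 3*sqrt(2)*x^3 - 80*x^2 - 6*sqrt(2)*x^2 - 168*sqrt(2)*x + 160*x + 336*sqrt(2)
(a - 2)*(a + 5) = a^2 + 3*a - 10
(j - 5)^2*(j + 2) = j^3 - 8*j^2 + 5*j + 50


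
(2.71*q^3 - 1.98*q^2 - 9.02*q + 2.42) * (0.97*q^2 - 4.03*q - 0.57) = 2.6287*q^5 - 12.8419*q^4 - 2.3147*q^3 + 39.8266*q^2 - 4.6112*q - 1.3794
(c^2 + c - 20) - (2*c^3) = -2*c^3 + c^2 + c - 20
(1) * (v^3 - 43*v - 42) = v^3 - 43*v - 42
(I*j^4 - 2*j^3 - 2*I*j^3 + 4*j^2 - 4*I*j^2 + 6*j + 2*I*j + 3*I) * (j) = I*j^5 - 2*j^4 - 2*I*j^4 + 4*j^3 - 4*I*j^3 + 6*j^2 + 2*I*j^2 + 3*I*j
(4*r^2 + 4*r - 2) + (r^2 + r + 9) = 5*r^2 + 5*r + 7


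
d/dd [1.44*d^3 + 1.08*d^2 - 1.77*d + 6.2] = 4.32*d^2 + 2.16*d - 1.77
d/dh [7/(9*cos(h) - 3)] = 7*sin(h)/(3*cos(h) - 1)^2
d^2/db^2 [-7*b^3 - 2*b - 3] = -42*b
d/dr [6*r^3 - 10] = 18*r^2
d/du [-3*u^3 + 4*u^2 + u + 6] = -9*u^2 + 8*u + 1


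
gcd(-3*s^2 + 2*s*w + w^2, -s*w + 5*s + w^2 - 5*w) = s - w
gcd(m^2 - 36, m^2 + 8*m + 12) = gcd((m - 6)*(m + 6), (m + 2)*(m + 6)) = m + 6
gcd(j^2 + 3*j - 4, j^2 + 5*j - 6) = j - 1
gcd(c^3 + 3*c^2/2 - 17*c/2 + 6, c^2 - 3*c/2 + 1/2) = c - 1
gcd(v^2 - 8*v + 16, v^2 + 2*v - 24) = v - 4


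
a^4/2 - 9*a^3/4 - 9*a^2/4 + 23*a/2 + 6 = (a/2 + 1)*(a - 4)*(a - 3)*(a + 1/2)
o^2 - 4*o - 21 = (o - 7)*(o + 3)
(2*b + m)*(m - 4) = 2*b*m - 8*b + m^2 - 4*m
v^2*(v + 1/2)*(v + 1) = v^4 + 3*v^3/2 + v^2/2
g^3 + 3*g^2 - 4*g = g*(g - 1)*(g + 4)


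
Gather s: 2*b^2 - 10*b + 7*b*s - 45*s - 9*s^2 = 2*b^2 - 10*b - 9*s^2 + s*(7*b - 45)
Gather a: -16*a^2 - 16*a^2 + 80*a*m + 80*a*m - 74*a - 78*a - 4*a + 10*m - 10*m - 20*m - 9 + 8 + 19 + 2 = -32*a^2 + a*(160*m - 156) - 20*m + 20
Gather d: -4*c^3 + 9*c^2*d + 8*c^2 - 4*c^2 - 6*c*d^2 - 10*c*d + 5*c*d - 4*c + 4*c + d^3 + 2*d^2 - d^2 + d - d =-4*c^3 + 4*c^2 + d^3 + d^2*(1 - 6*c) + d*(9*c^2 - 5*c)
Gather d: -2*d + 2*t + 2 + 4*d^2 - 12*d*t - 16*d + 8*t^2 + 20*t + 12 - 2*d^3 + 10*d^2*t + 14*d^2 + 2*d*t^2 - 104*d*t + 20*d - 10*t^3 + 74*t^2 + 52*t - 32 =-2*d^3 + d^2*(10*t + 18) + d*(2*t^2 - 116*t + 2) - 10*t^3 + 82*t^2 + 74*t - 18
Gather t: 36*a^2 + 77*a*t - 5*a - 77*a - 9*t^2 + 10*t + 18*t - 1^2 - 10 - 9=36*a^2 - 82*a - 9*t^2 + t*(77*a + 28) - 20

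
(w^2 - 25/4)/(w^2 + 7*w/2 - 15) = (w + 5/2)/(w + 6)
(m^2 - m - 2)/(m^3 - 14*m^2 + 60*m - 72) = (m + 1)/(m^2 - 12*m + 36)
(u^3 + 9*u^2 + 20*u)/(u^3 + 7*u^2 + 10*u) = (u + 4)/(u + 2)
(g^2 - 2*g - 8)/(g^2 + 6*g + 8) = (g - 4)/(g + 4)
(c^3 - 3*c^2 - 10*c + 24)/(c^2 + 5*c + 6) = (c^2 - 6*c + 8)/(c + 2)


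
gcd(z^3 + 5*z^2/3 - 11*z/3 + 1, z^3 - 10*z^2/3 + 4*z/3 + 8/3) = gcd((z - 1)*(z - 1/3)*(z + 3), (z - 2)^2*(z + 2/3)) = 1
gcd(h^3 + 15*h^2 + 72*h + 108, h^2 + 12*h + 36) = h^2 + 12*h + 36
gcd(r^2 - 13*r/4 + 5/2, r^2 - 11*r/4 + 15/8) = r - 5/4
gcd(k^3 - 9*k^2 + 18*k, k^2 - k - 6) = k - 3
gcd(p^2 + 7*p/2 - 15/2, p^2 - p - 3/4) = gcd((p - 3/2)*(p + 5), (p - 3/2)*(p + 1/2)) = p - 3/2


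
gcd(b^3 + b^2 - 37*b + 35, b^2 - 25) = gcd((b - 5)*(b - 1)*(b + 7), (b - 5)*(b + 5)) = b - 5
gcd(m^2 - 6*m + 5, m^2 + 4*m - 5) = m - 1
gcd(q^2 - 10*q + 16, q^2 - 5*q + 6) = q - 2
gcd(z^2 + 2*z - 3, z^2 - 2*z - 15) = z + 3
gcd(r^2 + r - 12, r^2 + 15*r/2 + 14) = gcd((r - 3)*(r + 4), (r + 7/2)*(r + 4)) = r + 4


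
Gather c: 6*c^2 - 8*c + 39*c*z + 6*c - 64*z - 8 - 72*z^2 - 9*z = 6*c^2 + c*(39*z - 2) - 72*z^2 - 73*z - 8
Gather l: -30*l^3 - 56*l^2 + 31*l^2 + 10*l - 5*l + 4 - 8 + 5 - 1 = -30*l^3 - 25*l^2 + 5*l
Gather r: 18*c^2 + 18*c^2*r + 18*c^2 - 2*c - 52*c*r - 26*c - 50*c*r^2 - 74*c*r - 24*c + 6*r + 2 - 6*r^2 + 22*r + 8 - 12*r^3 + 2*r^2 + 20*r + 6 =36*c^2 - 52*c - 12*r^3 + r^2*(-50*c - 4) + r*(18*c^2 - 126*c + 48) + 16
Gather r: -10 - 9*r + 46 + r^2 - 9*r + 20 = r^2 - 18*r + 56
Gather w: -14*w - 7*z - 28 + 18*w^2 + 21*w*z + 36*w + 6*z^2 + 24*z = 18*w^2 + w*(21*z + 22) + 6*z^2 + 17*z - 28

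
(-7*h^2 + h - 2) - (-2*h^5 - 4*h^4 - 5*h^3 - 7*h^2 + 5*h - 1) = 2*h^5 + 4*h^4 + 5*h^3 - 4*h - 1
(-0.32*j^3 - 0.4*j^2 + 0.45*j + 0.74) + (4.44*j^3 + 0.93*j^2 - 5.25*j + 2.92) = 4.12*j^3 + 0.53*j^2 - 4.8*j + 3.66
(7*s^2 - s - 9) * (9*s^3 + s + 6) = 63*s^5 - 9*s^4 - 74*s^3 + 41*s^2 - 15*s - 54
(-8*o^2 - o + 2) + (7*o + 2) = -8*o^2 + 6*o + 4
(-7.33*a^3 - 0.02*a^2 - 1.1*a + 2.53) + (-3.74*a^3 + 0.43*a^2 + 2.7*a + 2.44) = -11.07*a^3 + 0.41*a^2 + 1.6*a + 4.97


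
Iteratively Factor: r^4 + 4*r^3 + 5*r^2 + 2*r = (r + 1)*(r^3 + 3*r^2 + 2*r) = (r + 1)*(r + 2)*(r^2 + r) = (r + 1)^2*(r + 2)*(r)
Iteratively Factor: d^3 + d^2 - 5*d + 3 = (d - 1)*(d^2 + 2*d - 3) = (d - 1)^2*(d + 3)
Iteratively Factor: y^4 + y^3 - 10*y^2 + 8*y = (y - 2)*(y^3 + 3*y^2 - 4*y) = (y - 2)*(y + 4)*(y^2 - y) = y*(y - 2)*(y + 4)*(y - 1)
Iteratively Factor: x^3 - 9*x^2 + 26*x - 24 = (x - 4)*(x^2 - 5*x + 6) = (x - 4)*(x - 2)*(x - 3)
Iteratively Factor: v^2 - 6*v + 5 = (v - 1)*(v - 5)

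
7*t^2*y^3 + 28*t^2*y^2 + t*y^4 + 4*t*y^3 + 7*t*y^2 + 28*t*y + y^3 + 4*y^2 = y*(7*t + y)*(y + 4)*(t*y + 1)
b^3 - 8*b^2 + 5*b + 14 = (b - 7)*(b - 2)*(b + 1)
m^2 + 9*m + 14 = (m + 2)*(m + 7)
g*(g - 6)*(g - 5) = g^3 - 11*g^2 + 30*g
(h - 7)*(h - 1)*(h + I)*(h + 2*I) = h^4 - 8*h^3 + 3*I*h^3 + 5*h^2 - 24*I*h^2 + 16*h + 21*I*h - 14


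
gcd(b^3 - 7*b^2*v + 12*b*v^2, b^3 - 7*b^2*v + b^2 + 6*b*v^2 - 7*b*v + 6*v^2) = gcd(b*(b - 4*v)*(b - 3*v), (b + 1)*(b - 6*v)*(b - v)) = 1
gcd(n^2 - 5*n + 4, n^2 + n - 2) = n - 1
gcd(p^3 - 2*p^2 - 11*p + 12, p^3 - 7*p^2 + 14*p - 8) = p^2 - 5*p + 4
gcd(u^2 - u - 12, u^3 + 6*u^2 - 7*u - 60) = 1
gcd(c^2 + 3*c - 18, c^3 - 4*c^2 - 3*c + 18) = c - 3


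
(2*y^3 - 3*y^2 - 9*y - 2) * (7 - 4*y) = -8*y^4 + 26*y^3 + 15*y^2 - 55*y - 14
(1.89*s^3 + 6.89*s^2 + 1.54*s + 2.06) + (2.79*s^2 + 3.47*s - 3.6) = 1.89*s^3 + 9.68*s^2 + 5.01*s - 1.54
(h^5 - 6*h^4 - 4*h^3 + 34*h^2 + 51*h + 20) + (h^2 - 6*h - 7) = h^5 - 6*h^4 - 4*h^3 + 35*h^2 + 45*h + 13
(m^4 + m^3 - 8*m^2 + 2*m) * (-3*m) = -3*m^5 - 3*m^4 + 24*m^3 - 6*m^2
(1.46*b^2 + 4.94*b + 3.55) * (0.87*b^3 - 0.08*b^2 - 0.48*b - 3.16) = 1.2702*b^5 + 4.181*b^4 + 1.9925*b^3 - 7.2688*b^2 - 17.3144*b - 11.218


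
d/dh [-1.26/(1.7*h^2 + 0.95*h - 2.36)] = (4.284*h + 1.197)/(1.7*h^2 + 0.95*h - 2.36)^2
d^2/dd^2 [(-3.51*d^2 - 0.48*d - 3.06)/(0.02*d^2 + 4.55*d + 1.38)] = (-1.73472347597681e-18*d^4 + 0.638436*d^3 + 0.573911999999979*d^2 - 1.59127199999998*d - 133.871436)/(8.0e-6*d^6 + 0.00546*d^5 + 1.243806*d^4 + 94.949855*d^3 + 85.822614*d^2 + 25.99506*d + 2.628072)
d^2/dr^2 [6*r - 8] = 0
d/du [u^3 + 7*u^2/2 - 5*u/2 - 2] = 3*u^2 + 7*u - 5/2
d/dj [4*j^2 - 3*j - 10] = 8*j - 3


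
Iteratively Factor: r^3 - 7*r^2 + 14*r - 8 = (r - 4)*(r^2 - 3*r + 2) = (r - 4)*(r - 2)*(r - 1)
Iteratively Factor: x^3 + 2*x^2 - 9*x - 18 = (x + 2)*(x^2 - 9) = (x + 2)*(x + 3)*(x - 3)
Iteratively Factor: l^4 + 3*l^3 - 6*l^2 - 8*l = (l + 4)*(l^3 - l^2 - 2*l) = (l - 2)*(l + 4)*(l^2 + l) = (l - 2)*(l + 1)*(l + 4)*(l)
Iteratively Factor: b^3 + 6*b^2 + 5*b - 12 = (b - 1)*(b^2 + 7*b + 12) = (b - 1)*(b + 3)*(b + 4)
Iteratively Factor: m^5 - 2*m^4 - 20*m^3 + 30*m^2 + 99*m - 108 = (m - 3)*(m^4 + m^3 - 17*m^2 - 21*m + 36) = (m - 3)*(m + 3)*(m^3 - 2*m^2 - 11*m + 12) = (m - 3)*(m + 3)^2*(m^2 - 5*m + 4) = (m - 3)*(m - 1)*(m + 3)^2*(m - 4)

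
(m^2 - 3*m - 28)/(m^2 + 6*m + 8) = (m - 7)/(m + 2)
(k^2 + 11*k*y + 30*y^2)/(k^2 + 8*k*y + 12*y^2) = (k + 5*y)/(k + 2*y)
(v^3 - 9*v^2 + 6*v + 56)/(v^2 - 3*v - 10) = (v^2 - 11*v + 28)/(v - 5)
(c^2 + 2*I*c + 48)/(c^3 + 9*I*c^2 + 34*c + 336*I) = 1/(c + 7*I)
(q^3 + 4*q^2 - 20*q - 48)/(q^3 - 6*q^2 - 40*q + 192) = (q + 2)/(q - 8)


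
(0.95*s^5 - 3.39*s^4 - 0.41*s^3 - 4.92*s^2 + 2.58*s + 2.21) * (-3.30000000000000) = -3.135*s^5 + 11.187*s^4 + 1.353*s^3 + 16.236*s^2 - 8.514*s - 7.293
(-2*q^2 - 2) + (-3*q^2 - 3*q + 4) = -5*q^2 - 3*q + 2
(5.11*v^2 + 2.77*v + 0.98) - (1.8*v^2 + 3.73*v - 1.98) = 3.31*v^2 - 0.96*v + 2.96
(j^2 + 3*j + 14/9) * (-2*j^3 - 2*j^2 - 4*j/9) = -2*j^5 - 8*j^4 - 86*j^3/9 - 40*j^2/9 - 56*j/81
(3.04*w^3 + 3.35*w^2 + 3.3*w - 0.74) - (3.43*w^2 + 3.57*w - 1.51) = 3.04*w^3 - 0.0800000000000001*w^2 - 0.27*w + 0.77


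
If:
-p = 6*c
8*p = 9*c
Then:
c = 0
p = 0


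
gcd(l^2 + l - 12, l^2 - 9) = l - 3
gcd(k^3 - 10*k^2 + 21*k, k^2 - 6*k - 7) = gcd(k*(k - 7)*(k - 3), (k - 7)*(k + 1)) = k - 7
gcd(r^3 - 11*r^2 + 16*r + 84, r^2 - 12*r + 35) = r - 7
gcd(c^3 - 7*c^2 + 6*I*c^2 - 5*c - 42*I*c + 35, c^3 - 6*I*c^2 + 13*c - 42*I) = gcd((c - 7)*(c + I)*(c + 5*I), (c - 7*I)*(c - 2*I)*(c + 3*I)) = 1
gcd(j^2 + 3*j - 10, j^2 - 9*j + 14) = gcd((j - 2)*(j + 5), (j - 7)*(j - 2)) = j - 2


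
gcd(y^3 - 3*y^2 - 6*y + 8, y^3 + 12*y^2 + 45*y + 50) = y + 2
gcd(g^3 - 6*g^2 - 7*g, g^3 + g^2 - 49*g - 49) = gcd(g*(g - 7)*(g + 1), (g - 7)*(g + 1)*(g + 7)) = g^2 - 6*g - 7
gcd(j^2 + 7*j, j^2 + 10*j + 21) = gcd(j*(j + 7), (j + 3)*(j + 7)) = j + 7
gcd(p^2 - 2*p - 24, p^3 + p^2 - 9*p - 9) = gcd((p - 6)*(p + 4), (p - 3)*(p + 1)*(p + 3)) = 1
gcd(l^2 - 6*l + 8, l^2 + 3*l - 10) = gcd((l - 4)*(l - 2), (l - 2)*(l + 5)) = l - 2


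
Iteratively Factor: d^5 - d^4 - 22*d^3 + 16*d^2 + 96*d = (d + 4)*(d^4 - 5*d^3 - 2*d^2 + 24*d) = (d - 3)*(d + 4)*(d^3 - 2*d^2 - 8*d) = (d - 3)*(d + 2)*(d + 4)*(d^2 - 4*d) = (d - 4)*(d - 3)*(d + 2)*(d + 4)*(d)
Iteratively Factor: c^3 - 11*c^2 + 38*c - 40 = (c - 5)*(c^2 - 6*c + 8) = (c - 5)*(c - 2)*(c - 4)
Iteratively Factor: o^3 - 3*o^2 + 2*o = (o - 1)*(o^2 - 2*o) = (o - 2)*(o - 1)*(o)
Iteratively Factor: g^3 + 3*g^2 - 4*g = (g)*(g^2 + 3*g - 4) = g*(g + 4)*(g - 1)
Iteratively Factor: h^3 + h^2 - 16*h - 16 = (h - 4)*(h^2 + 5*h + 4) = (h - 4)*(h + 4)*(h + 1)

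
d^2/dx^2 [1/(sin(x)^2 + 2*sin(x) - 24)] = 2*(-2*sin(x)^4 - 3*sin(x)^3 - 47*sin(x)^2 - 18*sin(x) + 28)/(sin(x)^2 + 2*sin(x) - 24)^3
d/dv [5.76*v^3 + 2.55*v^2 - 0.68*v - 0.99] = 17.28*v^2 + 5.1*v - 0.68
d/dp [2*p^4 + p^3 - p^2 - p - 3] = 8*p^3 + 3*p^2 - 2*p - 1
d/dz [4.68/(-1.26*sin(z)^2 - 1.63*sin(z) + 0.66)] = (11.7936*sin(z) + 7.6284)*cos(z)/(1.26*sin(z)^2 + 1.63*sin(z) - 0.66)^2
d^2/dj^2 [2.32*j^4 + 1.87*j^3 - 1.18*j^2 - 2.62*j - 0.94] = 27.84*j^2 + 11.22*j - 2.36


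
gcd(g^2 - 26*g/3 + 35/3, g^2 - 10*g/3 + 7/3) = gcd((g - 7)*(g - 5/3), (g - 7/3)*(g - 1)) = 1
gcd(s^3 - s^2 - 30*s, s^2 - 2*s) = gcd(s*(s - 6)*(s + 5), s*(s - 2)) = s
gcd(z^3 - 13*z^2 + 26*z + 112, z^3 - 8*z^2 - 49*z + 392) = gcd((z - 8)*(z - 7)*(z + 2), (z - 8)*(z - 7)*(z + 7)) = z^2 - 15*z + 56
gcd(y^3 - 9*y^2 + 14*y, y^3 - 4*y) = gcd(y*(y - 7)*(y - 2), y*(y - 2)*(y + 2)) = y^2 - 2*y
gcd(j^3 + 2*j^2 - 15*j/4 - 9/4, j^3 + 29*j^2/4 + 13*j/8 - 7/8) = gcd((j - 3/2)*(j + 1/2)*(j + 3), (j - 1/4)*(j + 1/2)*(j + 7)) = j + 1/2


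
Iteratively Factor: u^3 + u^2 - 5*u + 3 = (u - 1)*(u^2 + 2*u - 3) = (u - 1)*(u + 3)*(u - 1)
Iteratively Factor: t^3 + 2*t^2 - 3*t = (t + 3)*(t^2 - t) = t*(t + 3)*(t - 1)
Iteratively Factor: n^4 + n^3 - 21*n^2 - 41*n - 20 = (n + 1)*(n^3 - 21*n - 20) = (n - 5)*(n + 1)*(n^2 + 5*n + 4) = (n - 5)*(n + 1)*(n + 4)*(n + 1)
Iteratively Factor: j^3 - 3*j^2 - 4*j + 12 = (j - 2)*(j^2 - j - 6) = (j - 3)*(j - 2)*(j + 2)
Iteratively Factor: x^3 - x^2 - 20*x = (x + 4)*(x^2 - 5*x) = (x - 5)*(x + 4)*(x)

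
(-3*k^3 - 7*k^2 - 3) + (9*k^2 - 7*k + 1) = -3*k^3 + 2*k^2 - 7*k - 2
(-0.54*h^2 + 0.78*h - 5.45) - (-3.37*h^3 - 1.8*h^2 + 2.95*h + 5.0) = 3.37*h^3 + 1.26*h^2 - 2.17*h - 10.45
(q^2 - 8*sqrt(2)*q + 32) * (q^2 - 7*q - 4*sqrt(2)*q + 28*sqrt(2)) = q^4 - 12*sqrt(2)*q^3 - 7*q^3 + 96*q^2 + 84*sqrt(2)*q^2 - 672*q - 128*sqrt(2)*q + 896*sqrt(2)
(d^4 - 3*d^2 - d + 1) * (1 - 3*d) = -3*d^5 + d^4 + 9*d^3 - 4*d + 1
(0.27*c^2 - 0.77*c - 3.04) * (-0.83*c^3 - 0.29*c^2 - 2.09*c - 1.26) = -0.2241*c^5 + 0.5608*c^4 + 2.1822*c^3 + 2.1507*c^2 + 7.3238*c + 3.8304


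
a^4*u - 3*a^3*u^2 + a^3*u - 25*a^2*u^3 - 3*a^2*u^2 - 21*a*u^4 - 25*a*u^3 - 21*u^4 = (a - 7*u)*(a + u)*(a + 3*u)*(a*u + u)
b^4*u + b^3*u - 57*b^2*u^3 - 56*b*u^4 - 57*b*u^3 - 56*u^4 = (b - 8*u)*(b + u)*(b + 7*u)*(b*u + u)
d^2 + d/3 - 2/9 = (d - 1/3)*(d + 2/3)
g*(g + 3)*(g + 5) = g^3 + 8*g^2 + 15*g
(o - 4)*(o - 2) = o^2 - 6*o + 8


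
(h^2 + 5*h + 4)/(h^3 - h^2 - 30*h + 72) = (h^2 + 5*h + 4)/(h^3 - h^2 - 30*h + 72)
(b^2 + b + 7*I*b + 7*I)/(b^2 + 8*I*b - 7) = (b + 1)/(b + I)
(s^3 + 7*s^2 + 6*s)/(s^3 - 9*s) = (s^2 + 7*s + 6)/(s^2 - 9)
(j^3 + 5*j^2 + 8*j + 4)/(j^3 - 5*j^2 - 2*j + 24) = (j^2 + 3*j + 2)/(j^2 - 7*j + 12)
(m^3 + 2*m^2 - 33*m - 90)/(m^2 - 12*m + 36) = (m^2 + 8*m + 15)/(m - 6)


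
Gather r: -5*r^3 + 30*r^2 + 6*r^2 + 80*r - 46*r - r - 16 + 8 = -5*r^3 + 36*r^2 + 33*r - 8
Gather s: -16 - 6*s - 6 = -6*s - 22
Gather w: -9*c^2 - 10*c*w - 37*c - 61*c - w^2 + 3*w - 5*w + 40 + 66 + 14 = -9*c^2 - 98*c - w^2 + w*(-10*c - 2) + 120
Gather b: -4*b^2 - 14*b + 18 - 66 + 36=-4*b^2 - 14*b - 12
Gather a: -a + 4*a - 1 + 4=3*a + 3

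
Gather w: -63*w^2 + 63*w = -63*w^2 + 63*w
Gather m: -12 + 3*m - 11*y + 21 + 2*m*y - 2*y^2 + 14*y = m*(2*y + 3) - 2*y^2 + 3*y + 9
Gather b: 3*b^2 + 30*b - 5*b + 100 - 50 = 3*b^2 + 25*b + 50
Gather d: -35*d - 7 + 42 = 35 - 35*d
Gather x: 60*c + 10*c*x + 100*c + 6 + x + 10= 160*c + x*(10*c + 1) + 16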